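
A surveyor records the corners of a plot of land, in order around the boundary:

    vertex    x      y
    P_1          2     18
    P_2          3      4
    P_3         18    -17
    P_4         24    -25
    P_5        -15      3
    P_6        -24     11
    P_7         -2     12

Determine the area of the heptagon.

466.5

P_1→P_2: (2)(4) − (3)(18) = -46
P_2→P_3: (3)(-17) − (18)(4) = -123
P_3→P_4: (18)(-25) − (24)(-17) = -42
P_4→P_5: (24)(3) − (-15)(-25) = -303
P_5→P_6: (-15)(11) − (-24)(3) = -93
P_6→P_7: (-24)(12) − (-2)(11) = -266
P_7→P_1: (-2)(18) − (2)(12) = -60
Σ = -933
Area = |Σ|/2 = 466.5.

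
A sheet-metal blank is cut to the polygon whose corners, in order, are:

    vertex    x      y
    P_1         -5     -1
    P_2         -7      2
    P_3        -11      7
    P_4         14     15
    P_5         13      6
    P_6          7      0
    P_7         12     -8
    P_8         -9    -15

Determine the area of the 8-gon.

417

Cross-terms: -17, -27, -263, -111, -42, -56, -252, -66  ⇒  Σ = -834
Area = |Σ|/2 = 417.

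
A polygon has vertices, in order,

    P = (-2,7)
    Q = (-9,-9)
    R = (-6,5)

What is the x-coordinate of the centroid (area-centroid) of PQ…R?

Apply the shoelace formula. First the cross-terms c_i = x_i·y_{i+1} − x_{i+1}·y_i:
  81, -99, -32  ⇒  2A = -50, A = -25.
Then Σ (x_i + x_{i+1})·c_i = 850, so x̄ = 850 / (6·(-25)) = -17/3.

-17/3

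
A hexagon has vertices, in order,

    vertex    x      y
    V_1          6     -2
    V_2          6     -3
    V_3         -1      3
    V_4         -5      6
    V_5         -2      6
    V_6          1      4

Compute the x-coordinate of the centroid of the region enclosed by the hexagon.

0.775

Apply the surveyor's formula. First the cross-terms c_i = x_i·y_{i+1} − x_{i+1}·y_i:
  -6, 15, 9, -18, -14, -26  ⇒  2A = -40, A = -20.
Then Σ (x_i + x_{i+1})·c_i = -93, so x̄ = -93 / (6·(-20)) = 0.775.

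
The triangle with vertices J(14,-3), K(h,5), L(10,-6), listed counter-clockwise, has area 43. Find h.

-4

Write out the shoelace sum; only the two edges meeting at K involve h:
2·Area = [(14·5 − h·(-3)) + (h·(-6) − 10·5)] + 54
       = -3·h + 74 = 86
⇒ h = -4.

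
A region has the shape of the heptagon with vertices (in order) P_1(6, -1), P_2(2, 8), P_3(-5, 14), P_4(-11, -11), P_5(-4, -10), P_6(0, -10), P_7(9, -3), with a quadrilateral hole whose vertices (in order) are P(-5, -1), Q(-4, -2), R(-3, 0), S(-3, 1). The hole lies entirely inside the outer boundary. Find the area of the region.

Outer boundary:
Apply Gauss's area formula: 2A = Σ (x_i·y_{i+1} − x_{i+1}·y_i), indices taken mod 7.
Cross-terms: 50, 68, 209, 66, 40, 90, 9  ⇒  Σ = 532
Area = |Σ|/2 = 266.
Hole:
Apply the surveyor's formula: 2A = Σ (x_i·y_{i+1} − x_{i+1}·y_i), indices taken mod 4.
Σ = (6) + (-6) + (-3) + (8) = 5
Area = |Σ|/2 = 2.5.
Net area = 266 − 2.5 = 263.5.

263.5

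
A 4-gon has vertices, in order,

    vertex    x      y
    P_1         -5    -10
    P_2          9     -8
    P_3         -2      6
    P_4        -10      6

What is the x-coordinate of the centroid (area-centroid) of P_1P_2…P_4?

-290/173

Apply the surveyor's formula. First the cross-terms c_i = x_i·y_{i+1} − x_{i+1}·y_i:
  130, 38, 48, 130  ⇒  2A = 346, A = 173.
Then Σ (x_i + x_{i+1})·c_i = -1740, so x̄ = -1740 / (6·173) = -290/173.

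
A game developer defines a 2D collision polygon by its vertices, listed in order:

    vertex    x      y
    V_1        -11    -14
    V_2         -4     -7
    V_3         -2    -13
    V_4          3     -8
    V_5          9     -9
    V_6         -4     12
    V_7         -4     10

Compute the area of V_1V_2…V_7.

Σ = (21) + (38) + (55) + (45) + (72) + (8) + (166) = 405
Area = |Σ|/2 = 202.5.

202.5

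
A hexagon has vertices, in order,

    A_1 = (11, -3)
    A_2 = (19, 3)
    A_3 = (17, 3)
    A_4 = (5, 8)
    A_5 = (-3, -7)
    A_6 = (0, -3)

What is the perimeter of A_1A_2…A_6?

58

|A_1A_2| = √((8)² + (6)²) = √100 = 10
|A_2A_3| = √((-2)² + (0)²) = √4 = 2
|A_3A_4| = √((-12)² + (5)²) = √169 = 13
|A_4A_5| = √((-8)² + (-15)²) = √289 = 17
|A_5A_6| = √((3)² + (4)²) = √25 = 5
|A_6A_1| = √((11)² + (0)²) = √121 = 11
Perimeter = 10 + 2 + 13 + 17 + 5 + 11 = 58.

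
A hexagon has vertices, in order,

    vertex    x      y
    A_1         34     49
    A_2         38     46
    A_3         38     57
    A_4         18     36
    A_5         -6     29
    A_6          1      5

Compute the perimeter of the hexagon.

|A_1A_2| = √((4)² + (-3)²) = √25 = 5
|A_2A_3| = √((0)² + (11)²) = √121 = 11
|A_3A_4| = √((-20)² + (-21)²) = √841 = 29
|A_4A_5| = √((-24)² + (-7)²) = √625 = 25
|A_5A_6| = √((7)² + (-24)²) = √625 = 25
|A_6A_1| = √((33)² + (44)²) = √3025 = 55
Perimeter = 5 + 11 + 29 + 25 + 25 + 55 = 150.

150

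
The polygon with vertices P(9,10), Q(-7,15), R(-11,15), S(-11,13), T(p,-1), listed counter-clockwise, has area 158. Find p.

The doubled signed area Σ (x_i y_{i+1} − x_{i+1} y_i) is linear in p.
With p=0 it equals 307; the coefficient of p is -3 (from the two edges through T).
So -3·p + 307 = 2·158 = 316 ⇒ p = -3.

-3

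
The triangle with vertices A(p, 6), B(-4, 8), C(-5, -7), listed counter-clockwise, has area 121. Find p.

12

Write out the shoelace sum; only the two edges meeting at A involve p:
2·Area = [((-5)·6 − p·(-7)) + (p·8 − (-4)·6)] + 68
       = 15·p + 62 = 242
⇒ p = 12.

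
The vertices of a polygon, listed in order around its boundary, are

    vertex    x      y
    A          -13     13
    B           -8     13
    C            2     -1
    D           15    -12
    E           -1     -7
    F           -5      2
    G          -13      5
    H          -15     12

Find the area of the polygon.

182.5

Σ = (-65) + (-18) + (-9) + (-117) + (-37) + (1) + (-81) + (-39) = -365
Area = |Σ|/2 = 182.5.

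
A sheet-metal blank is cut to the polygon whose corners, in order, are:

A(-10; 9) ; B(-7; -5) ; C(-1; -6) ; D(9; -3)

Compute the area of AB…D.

Apply the shoelace (surveyor's) formula: 2A = Σ (x_i·y_{i+1} − x_{i+1}·y_i), indices taken mod 4.
Σ = (113) + (37) + (57) + (51) = 258
Area = |Σ|/2 = 129.

129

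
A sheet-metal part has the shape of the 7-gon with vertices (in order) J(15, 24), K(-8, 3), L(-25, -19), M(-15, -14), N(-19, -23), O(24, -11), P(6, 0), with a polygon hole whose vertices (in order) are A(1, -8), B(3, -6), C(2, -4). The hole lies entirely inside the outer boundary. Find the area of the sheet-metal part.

786.5

Outer boundary:
Apply the surveyor's formula: 2A = Σ (x_i·y_{i+1} − x_{i+1}·y_i), indices taken mod 7.
Σ = (237) + (227) + (65) + (79) + (761) + (66) + (144) = 1579
Area = |Σ|/2 = 789.5.
Hole:
Apply Gauss's area formula: 2A = Σ (x_i·y_{i+1} − x_{i+1}·y_i), indices taken mod 3.
Σ = (18) + (0) + (-12) = 6
Area = |Σ|/2 = 3.
Net area = 789.5 − 3 = 786.5.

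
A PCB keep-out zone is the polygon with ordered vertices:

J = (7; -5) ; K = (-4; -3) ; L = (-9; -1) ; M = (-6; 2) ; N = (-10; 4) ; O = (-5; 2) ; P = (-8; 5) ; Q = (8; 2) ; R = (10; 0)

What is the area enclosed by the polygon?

113.5

J→K: (7)(-3) − (-4)(-5) = -41
K→L: (-4)(-1) − (-9)(-3) = -23
L→M: (-9)(2) − (-6)(-1) = -24
M→N: (-6)(4) − (-10)(2) = -4
N→O: (-10)(2) − (-5)(4) = 0
O→P: (-5)(5) − (-8)(2) = -9
P→Q: (-8)(2) − (8)(5) = -56
Q→R: (8)(0) − (10)(2) = -20
R→J: (10)(-5) − (7)(0) = -50
Σ = -227
Area = |Σ|/2 = 113.5.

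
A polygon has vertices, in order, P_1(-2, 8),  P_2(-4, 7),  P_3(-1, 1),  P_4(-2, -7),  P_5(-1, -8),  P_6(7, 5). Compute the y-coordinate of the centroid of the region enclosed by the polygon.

Apply the shoelace (surveyor's) formula. First the cross-terms c_i = x_i·y_{i+1} − x_{i+1}·y_i:
  18, 3, 9, 9, 51, 66  ⇒  2A = 156, A = 78.
Then Σ (y_i + y_{i+1})·c_i = 810, so ȳ = 810 / (6·78) = 45/26.

45/26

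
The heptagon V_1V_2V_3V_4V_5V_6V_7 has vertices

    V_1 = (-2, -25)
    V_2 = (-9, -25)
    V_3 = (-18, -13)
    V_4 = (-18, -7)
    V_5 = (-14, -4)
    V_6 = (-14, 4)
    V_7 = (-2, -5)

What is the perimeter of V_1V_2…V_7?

|V_1V_2| = √((-7)² + (0)²) = √49 = 7
|V_2V_3| = √((-9)² + (12)²) = √225 = 15
|V_3V_4| = √((0)² + (6)²) = √36 = 6
|V_4V_5| = √((4)² + (3)²) = √25 = 5
|V_5V_6| = √((0)² + (8)²) = √64 = 8
|V_6V_7| = √((12)² + (-9)²) = √225 = 15
|V_7V_1| = √((0)² + (-20)²) = √400 = 20
Perimeter = 7 + 15 + 6 + 5 + 8 + 15 + 20 = 76.

76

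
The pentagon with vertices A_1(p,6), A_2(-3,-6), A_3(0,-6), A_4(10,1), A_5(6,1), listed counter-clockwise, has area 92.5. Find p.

-7

Write out the shoelace sum; only the two edges meeting at A_1 involve p:
2·Area = [(6·6 − p·1) + (p·(-6) − (-3)·6)] + 82
       = -7·p + 136 = 185
⇒ p = -7.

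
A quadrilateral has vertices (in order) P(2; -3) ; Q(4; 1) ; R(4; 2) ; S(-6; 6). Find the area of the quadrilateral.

30

Apply the surveyor's formula: 2A = Σ (x_i·y_{i+1} − x_{i+1}·y_i), indices taken mod 4.
Σ = (14) + (4) + (36) + (6) = 60
Area = |Σ|/2 = 30.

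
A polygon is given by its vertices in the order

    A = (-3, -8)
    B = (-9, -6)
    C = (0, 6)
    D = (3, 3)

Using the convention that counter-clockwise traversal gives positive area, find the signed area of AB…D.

Apply the shoelace formula: 2A = Σ (x_i·y_{i+1} − x_{i+1}·y_i), indices taken mod 4.
Cross-terms: -54, -54, -18, -15  ⇒  Σ = -141
Signed area = Σ/2 = -70.5 (negative ⇒ clockwise traversal).

-70.5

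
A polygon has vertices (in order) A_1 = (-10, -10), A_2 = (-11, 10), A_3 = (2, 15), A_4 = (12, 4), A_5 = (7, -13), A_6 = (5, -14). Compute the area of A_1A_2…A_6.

487

Apply Gauss's area formula: 2A = Σ (x_i·y_{i+1} − x_{i+1}·y_i), indices taken mod 6.
Σ = (-210) + (-185) + (-172) + (-184) + (-33) + (-190) = -974
Area = |Σ|/2 = 487.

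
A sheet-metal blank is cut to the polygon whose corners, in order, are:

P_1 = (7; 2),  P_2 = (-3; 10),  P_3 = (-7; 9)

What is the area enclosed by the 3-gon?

21

Apply the surveyor's formula: 2A = Σ (x_i·y_{i+1} − x_{i+1}·y_i), indices taken mod 3.
Σ = (76) + (43) + (-77) = 42
Area = |Σ|/2 = 21.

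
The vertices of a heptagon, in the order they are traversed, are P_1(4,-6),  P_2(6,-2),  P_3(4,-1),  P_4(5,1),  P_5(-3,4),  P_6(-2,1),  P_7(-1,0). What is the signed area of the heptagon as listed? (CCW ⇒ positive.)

37

Apply the surveyor's formula: 2A = Σ (x_i·y_{i+1} − x_{i+1}·y_i), indices taken mod 7.
Σ = (28) + (2) + (9) + (23) + (5) + (1) + (6) = 74
Signed area = Σ/2 = 37 (positive ⇒ counter-clockwise traversal).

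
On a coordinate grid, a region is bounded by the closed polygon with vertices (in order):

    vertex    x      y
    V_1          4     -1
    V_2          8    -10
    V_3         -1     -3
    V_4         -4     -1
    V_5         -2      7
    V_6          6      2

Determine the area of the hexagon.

Σ = (-32) + (-34) + (-11) + (-30) + (-46) + (-14) = -167
Area = |Σ|/2 = 83.5.

83.5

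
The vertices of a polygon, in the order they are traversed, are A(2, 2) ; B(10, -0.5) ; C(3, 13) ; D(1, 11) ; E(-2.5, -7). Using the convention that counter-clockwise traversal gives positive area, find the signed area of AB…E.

Σ = (-21) + (131.5) + (20) + (20.5) + (9) = 160
Signed area = Σ/2 = 80 (positive ⇒ counter-clockwise traversal).

80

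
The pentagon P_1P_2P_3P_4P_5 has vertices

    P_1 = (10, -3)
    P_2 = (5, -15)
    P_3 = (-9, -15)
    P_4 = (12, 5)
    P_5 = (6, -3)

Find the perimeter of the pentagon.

|P_1P_2| = √((-5)² + (-12)²) = √169 = 13
|P_2P_3| = √((-14)² + (0)²) = √196 = 14
|P_3P_4| = √((21)² + (20)²) = √841 = 29
|P_4P_5| = √((-6)² + (-8)²) = √100 = 10
|P_5P_1| = √((4)² + (0)²) = √16 = 4
Perimeter = 13 + 14 + 29 + 10 + 4 = 70.

70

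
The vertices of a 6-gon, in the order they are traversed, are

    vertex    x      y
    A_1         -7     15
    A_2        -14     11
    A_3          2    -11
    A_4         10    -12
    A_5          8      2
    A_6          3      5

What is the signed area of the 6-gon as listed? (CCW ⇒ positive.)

Apply the shoelace (surveyor's) formula: 2A = Σ (x_i·y_{i+1} − x_{i+1}·y_i), indices taken mod 6.
Σ = (133) + (132) + (86) + (116) + (34) + (80) = 581
Signed area = Σ/2 = 290.5 (positive ⇒ counter-clockwise traversal).

290.5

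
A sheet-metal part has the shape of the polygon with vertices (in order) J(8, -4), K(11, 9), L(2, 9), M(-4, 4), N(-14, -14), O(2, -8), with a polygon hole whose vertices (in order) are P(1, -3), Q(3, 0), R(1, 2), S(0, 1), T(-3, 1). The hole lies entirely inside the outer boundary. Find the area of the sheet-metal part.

Outer boundary:
Apply the shoelace formula: 2A = Σ (x_i·y_{i+1} − x_{i+1}·y_i), indices taken mod 6.
J→K: (8)(9) − (11)(-4) = 116
K→L: (11)(9) − (2)(9) = 81
L→M: (2)(4) − (-4)(9) = 44
M→N: (-4)(-14) − (-14)(4) = 112
N→O: (-14)(-8) − (2)(-14) = 140
O→J: (2)(-4) − (8)(-8) = 56
Σ = 549
Area = |Σ|/2 = 274.5.
Hole:
P→Q: (1)(0) − (3)(-3) = 9
Q→R: (3)(2) − (1)(0) = 6
R→S: (1)(1) − (0)(2) = 1
S→T: (0)(1) − (-3)(1) = 3
T→P: (-3)(-3) − (1)(1) = 8
Σ = 27
Area = |Σ|/2 = 13.5.
Net area = 274.5 − 13.5 = 261.

261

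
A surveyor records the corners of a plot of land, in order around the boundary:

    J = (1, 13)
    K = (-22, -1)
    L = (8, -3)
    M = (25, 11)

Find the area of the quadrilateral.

418

Σ = (285) + (74) + (163) + (314) = 836
Area = |Σ|/2 = 418.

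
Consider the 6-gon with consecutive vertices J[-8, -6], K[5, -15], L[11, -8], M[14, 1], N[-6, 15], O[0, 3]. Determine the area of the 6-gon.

310

Apply Gauss's area formula: 2A = Σ (x_i·y_{i+1} − x_{i+1}·y_i), indices taken mod 6.
J→K: (-8)(-15) − (5)(-6) = 150
K→L: (5)(-8) − (11)(-15) = 125
L→M: (11)(1) − (14)(-8) = 123
M→N: (14)(15) − (-6)(1) = 216
N→O: (-6)(3) − (0)(15) = -18
O→J: (0)(-6) − (-8)(3) = 24
Σ = 620
Area = |Σ|/2 = 310.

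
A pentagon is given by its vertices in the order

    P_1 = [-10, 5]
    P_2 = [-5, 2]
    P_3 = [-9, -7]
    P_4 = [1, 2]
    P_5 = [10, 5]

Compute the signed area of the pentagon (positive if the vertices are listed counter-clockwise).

66

Σ = (5) + (53) + (-11) + (-15) + (100) = 132
Signed area = Σ/2 = 66 (positive ⇒ counter-clockwise traversal).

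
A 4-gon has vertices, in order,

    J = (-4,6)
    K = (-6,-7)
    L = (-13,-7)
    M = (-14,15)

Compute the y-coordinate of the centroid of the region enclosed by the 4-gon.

371/151

Apply the shoelace (surveyor's) formula. First the cross-terms c_i = x_i·y_{i+1} − x_{i+1}·y_i:
  64, -49, -293, -24  ⇒  2A = -302, A = -151.
Then Σ (y_i + y_{i+1})·c_i = -2226, so ȳ = -2226 / (6·(-151)) = 371/151.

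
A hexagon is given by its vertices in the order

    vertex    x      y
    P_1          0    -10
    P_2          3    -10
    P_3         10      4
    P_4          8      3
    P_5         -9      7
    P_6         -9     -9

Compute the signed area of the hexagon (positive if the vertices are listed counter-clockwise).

228.5

Apply the shoelace formula: 2A = Σ (x_i·y_{i+1} − x_{i+1}·y_i), indices taken mod 6.
Σ = (30) + (112) + (-2) + (83) + (144) + (90) = 457
Signed area = Σ/2 = 228.5 (positive ⇒ counter-clockwise traversal).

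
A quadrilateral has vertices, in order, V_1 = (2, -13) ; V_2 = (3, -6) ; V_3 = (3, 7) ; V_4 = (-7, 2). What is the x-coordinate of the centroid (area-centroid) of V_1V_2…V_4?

Apply Gauss's area formula. First the cross-terms c_i = x_i·y_{i+1} − x_{i+1}·y_i:
  27, 39, 55, 87  ⇒  2A = 208, A = 104.
Then Σ (x_i + x_{i+1})·c_i = -286, so x̄ = -286 / (6·104) = -11/24.

-11/24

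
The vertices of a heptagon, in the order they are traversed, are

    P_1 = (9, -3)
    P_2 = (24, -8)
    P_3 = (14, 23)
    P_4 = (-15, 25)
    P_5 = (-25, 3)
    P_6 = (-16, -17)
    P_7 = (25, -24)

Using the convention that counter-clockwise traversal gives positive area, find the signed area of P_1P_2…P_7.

1681

Apply the surveyor's formula: 2A = Σ (x_i·y_{i+1} − x_{i+1}·y_i), indices taken mod 7.
P_1→P_2: (9)(-8) − (24)(-3) = 0
P_2→P_3: (24)(23) − (14)(-8) = 664
P_3→P_4: (14)(25) − (-15)(23) = 695
P_4→P_5: (-15)(3) − (-25)(25) = 580
P_5→P_6: (-25)(-17) − (-16)(3) = 473
P_6→P_7: (-16)(-24) − (25)(-17) = 809
P_7→P_1: (25)(-3) − (9)(-24) = 141
Σ = 3362
Signed area = Σ/2 = 1681 (positive ⇒ counter-clockwise traversal).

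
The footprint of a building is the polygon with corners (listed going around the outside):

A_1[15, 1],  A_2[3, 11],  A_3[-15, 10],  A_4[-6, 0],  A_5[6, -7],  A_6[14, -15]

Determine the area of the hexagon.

Cross-terms: 162, 195, 60, 42, 8, 239  ⇒  Σ = 706
Area = |Σ|/2 = 353.

353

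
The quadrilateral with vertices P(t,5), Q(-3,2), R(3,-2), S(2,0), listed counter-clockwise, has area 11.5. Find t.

-3

Write out the shoelace sum; only the two edges meeting at P involve t:
2·Area = [(2·5 − t·0) + (t·2 − (-3)·5)] + 4
       = 2·t + 29 = 23
⇒ t = -3.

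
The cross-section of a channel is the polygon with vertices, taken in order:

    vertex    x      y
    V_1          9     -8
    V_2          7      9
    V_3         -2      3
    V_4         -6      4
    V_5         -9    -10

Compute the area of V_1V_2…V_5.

222

Apply the surveyor's formula: 2A = Σ (x_i·y_{i+1} − x_{i+1}·y_i), indices taken mod 5.
V_1→V_2: (9)(9) − (7)(-8) = 137
V_2→V_3: (7)(3) − (-2)(9) = 39
V_3→V_4: (-2)(4) − (-6)(3) = 10
V_4→V_5: (-6)(-10) − (-9)(4) = 96
V_5→V_1: (-9)(-8) − (9)(-10) = 162
Σ = 444
Area = |Σ|/2 = 222.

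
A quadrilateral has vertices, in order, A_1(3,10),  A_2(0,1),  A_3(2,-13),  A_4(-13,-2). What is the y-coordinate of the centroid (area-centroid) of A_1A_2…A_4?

-415/222

Apply the shoelace (surveyor's) formula. First the cross-terms c_i = x_i·y_{i+1} − x_{i+1}·y_i:
  3, -2, -173, -124  ⇒  2A = -296, A = -148.
Then Σ (y_i + y_{i+1})·c_i = 1660, so ȳ = 1660 / (6·(-148)) = -415/222.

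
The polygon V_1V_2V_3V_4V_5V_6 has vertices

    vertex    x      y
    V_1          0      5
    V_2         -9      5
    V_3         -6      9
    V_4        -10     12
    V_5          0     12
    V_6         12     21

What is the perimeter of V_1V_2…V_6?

64

|V_1V_2| = √((-9)² + (0)²) = √81 = 9
|V_2V_3| = √((3)² + (4)²) = √25 = 5
|V_3V_4| = √((-4)² + (3)²) = √25 = 5
|V_4V_5| = √((10)² + (0)²) = √100 = 10
|V_5V_6| = √((12)² + (9)²) = √225 = 15
|V_6V_1| = √((-12)² + (-16)²) = √400 = 20
Perimeter = 9 + 5 + 5 + 10 + 15 + 20 = 64.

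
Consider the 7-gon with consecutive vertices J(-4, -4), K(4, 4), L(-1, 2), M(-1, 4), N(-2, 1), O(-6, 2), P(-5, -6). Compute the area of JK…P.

30.5

J→K: (-4)(4) − (4)(-4) = 0
K→L: (4)(2) − (-1)(4) = 12
L→M: (-1)(4) − (-1)(2) = -2
M→N: (-1)(1) − (-2)(4) = 7
N→O: (-2)(2) − (-6)(1) = 2
O→P: (-6)(-6) − (-5)(2) = 46
P→J: (-5)(-4) − (-4)(-6) = -4
Σ = 61
Area = |Σ|/2 = 30.5.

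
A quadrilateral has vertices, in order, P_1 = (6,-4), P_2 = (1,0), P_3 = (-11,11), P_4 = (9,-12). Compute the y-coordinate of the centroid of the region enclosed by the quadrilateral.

Apply Gauss's area formula. First the cross-terms c_i = x_i·y_{i+1} − x_{i+1}·y_i:
  4, 11, 33, 36  ⇒  2A = 84, A = 42.
Then Σ (y_i + y_{i+1})·c_i = -504, so ȳ = -504 / (6·42) = -2.

-2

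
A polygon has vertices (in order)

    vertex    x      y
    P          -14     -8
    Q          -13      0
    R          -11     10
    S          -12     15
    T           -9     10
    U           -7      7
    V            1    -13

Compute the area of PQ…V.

Cross-terms: -104, -130, -45, 15, 7, 84, -190  ⇒  Σ = -363
Area = |Σ|/2 = 181.5.

181.5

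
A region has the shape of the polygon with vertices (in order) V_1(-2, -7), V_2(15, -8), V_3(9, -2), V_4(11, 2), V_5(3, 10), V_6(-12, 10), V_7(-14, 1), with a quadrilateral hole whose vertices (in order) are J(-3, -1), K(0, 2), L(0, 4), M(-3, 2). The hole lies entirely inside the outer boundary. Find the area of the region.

335

Outer boundary:
V_1→V_2: (-2)(-8) − (15)(-7) = 121
V_2→V_3: (15)(-2) − (9)(-8) = 42
V_3→V_4: (9)(2) − (11)(-2) = 40
V_4→V_5: (11)(10) − (3)(2) = 104
V_5→V_6: (3)(10) − (-12)(10) = 150
V_6→V_7: (-12)(1) − (-14)(10) = 128
V_7→V_1: (-14)(-7) − (-2)(1) = 100
Σ = 685
Area = |Σ|/2 = 342.5.
Hole:
Apply the shoelace (surveyor's) formula: 2A = Σ (x_i·y_{i+1} − x_{i+1}·y_i), indices taken mod 4.
Σ = (-6) + (0) + (12) + (9) = 15
Area = |Σ|/2 = 7.5.
Net area = 342.5 − 7.5 = 335.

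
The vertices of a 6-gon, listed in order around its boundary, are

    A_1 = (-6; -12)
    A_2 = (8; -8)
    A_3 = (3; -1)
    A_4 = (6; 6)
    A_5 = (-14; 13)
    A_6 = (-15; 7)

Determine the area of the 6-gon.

332.5

Apply the surveyor's formula: 2A = Σ (x_i·y_{i+1} − x_{i+1}·y_i), indices taken mod 6.
A_1→A_2: (-6)(-8) − (8)(-12) = 144
A_2→A_3: (8)(-1) − (3)(-8) = 16
A_3→A_4: (3)(6) − (6)(-1) = 24
A_4→A_5: (6)(13) − (-14)(6) = 162
A_5→A_6: (-14)(7) − (-15)(13) = 97
A_6→A_1: (-15)(-12) − (-6)(7) = 222
Σ = 665
Area = |Σ|/2 = 332.5.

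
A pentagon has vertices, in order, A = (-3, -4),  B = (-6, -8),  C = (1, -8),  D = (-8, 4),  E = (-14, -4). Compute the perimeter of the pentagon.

|AB| = √((-3)² + (-4)²) = √25 = 5
|BC| = √((7)² + (0)²) = √49 = 7
|CD| = √((-9)² + (12)²) = √225 = 15
|DE| = √((-6)² + (-8)²) = √100 = 10
|EA| = √((11)² + (0)²) = √121 = 11
Perimeter = 5 + 7 + 15 + 10 + 11 = 48.

48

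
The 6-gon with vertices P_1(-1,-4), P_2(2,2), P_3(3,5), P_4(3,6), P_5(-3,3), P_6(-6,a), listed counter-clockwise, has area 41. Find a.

The doubled signed area Σ (x_i y_{i+1} − x_{i+1} y_i) is linear in a.
With a=0 it equals 82; the coefficient of a is -2 (from the two edges through P_6).
So -2·a + 82 = 2·41 = 82 ⇒ a = 0.

0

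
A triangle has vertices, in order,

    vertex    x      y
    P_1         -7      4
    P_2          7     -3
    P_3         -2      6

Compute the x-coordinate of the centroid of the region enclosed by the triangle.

-2/3

Apply the surveyor's formula. First the cross-terms c_i = x_i·y_{i+1} − x_{i+1}·y_i:
  -7, 36, 34  ⇒  2A = 63, A = 31.5.
Then Σ (x_i + x_{i+1})·c_i = -126, so x̄ = -126 / (6·31.5) = -2/3.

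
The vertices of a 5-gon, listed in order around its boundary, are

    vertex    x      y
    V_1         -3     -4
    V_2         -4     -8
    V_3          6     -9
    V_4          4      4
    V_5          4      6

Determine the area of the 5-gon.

81

Σ = (8) + (84) + (60) + (8) + (2) = 162
Area = |Σ|/2 = 81.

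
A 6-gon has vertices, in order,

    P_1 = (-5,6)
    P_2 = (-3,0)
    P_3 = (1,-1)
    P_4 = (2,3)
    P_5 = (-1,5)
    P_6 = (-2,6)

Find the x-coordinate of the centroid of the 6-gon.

-260/183

Apply Gauss's area formula. First the cross-terms c_i = x_i·y_{i+1} − x_{i+1}·y_i:
  18, 3, 5, 13, 4, 18  ⇒  2A = 61, A = 30.5.
Then Σ (x_i + x_{i+1})·c_i = -260, so x̄ = -260 / (6·30.5) = -260/183.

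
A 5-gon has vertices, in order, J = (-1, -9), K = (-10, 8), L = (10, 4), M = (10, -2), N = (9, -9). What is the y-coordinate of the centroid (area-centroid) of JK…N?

Apply the shoelace (surveyor's) formula. First the cross-terms c_i = x_i·y_{i+1} − x_{i+1}·y_i:
  -98, -120, -60, -72, -90  ⇒  2A = -440, A = -220.
Then Σ (y_i + y_{i+1})·c_i = 950, so ȳ = 950 / (6·(-220)) = -95/132.

-95/132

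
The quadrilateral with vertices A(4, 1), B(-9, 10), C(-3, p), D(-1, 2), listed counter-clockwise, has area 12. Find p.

5

Write out the shoelace sum; only the two edges meeting at C involve p:
2·Area = [((-9)·p − (-3)·10) + ((-3)·2 − (-1)·p)] + 40
       = -8·p + 64 = 24
⇒ p = 5.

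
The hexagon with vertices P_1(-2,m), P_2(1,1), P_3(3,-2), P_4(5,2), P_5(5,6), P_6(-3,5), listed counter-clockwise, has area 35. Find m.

3

Write out the shoelace sum; only the two edges meeting at P_1 involve m:
2·Area = [((-3)·m − (-2)·5) + ((-2)·1 − 1·m)] + 74
       = -4·m + 82 = 70
⇒ m = 3.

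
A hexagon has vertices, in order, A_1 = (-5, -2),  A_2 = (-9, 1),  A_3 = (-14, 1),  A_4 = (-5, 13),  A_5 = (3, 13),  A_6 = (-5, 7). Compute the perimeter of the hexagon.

|A_1A_2| = √((-4)² + (3)²) = √25 = 5
|A_2A_3| = √((-5)² + (0)²) = √25 = 5
|A_3A_4| = √((9)² + (12)²) = √225 = 15
|A_4A_5| = √((8)² + (0)²) = √64 = 8
|A_5A_6| = √((-8)² + (-6)²) = √100 = 10
|A_6A_1| = √((0)² + (-9)²) = √81 = 9
Perimeter = 5 + 5 + 15 + 8 + 10 + 9 = 52.

52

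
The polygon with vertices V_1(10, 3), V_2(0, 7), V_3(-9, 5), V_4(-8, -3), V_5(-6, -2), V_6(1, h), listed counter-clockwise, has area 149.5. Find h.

-6

Write out the shoelace sum; only the two edges meeting at V_6 involve h:
2·Area = [((-6)·h − 1·(-2)) + (1·3 − 10·h)] + 198
       = -16·h + 203 = 299
⇒ h = -6.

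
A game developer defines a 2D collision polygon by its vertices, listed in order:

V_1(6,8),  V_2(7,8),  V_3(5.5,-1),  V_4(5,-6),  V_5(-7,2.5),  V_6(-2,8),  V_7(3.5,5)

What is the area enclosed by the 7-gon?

Apply the shoelace formula: 2A = Σ (x_i·y_{i+1} − x_{i+1}·y_i), indices taken mod 7.
Σ = (-8) + (-51) + (-28) + (-29.5) + (-51) + (-38) + (-2) = -207.5
Area = |Σ|/2 = 103.75.

103.75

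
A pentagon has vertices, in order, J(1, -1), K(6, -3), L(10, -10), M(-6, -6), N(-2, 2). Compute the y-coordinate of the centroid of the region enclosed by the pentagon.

Apply Gauss's area formula. First the cross-terms c_i = x_i·y_{i+1} − x_{i+1}·y_i:
  3, -30, -120, -24, 0  ⇒  2A = -171, A = -85.5.
Then Σ (y_i + y_{i+1})·c_i = 2394, so ȳ = 2394 / (6·(-85.5)) = -14/3.

-14/3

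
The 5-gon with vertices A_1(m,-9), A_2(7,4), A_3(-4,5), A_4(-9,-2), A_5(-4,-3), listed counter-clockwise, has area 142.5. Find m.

9

The doubled signed area Σ (x_i y_{i+1} − x_{i+1} y_i) is linear in m.
With m=0 it equals 222; the coefficient of m is 7 (from the two edges through A_1).
So 7·m + 222 = 2·142.5 = 285 ⇒ m = 9.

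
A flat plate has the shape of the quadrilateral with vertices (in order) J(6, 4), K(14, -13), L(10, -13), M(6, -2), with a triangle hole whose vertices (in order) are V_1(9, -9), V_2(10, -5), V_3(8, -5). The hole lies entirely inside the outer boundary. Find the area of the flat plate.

42

Outer boundary:
Σ = (-134) + (-52) + (58) + (36) = -92
Area = |Σ|/2 = 46.
Hole:
Apply Gauss's area formula: 2A = Σ (x_i·y_{i+1} − x_{i+1}·y_i), indices taken mod 3.
V_1→V_2: (9)(-5) − (10)(-9) = 45
V_2→V_3: (10)(-5) − (8)(-5) = -10
V_3→V_1: (8)(-9) − (9)(-5) = -27
Σ = 8
Area = |Σ|/2 = 4.
Net area = 46 − 4 = 42.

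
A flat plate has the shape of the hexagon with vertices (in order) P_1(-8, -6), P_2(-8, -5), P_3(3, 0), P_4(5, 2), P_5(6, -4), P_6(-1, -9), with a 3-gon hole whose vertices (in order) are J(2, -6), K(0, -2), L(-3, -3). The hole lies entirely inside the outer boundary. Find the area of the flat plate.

64.5

Outer boundary:
Apply the surveyor's formula: 2A = Σ (x_i·y_{i+1} − x_{i+1}·y_i), indices taken mod 6.
Σ = (-8) + (15) + (6) + (-32) + (-58) + (-66) = -143
Area = |Σ|/2 = 71.5.
Hole:
Cross-terms: -4, -6, 24  ⇒  Σ = 14
Area = |Σ|/2 = 7.
Net area = 71.5 − 7 = 64.5.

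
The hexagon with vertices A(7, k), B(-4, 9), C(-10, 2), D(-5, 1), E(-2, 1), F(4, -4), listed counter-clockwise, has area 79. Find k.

-2

The doubled signed area Σ (x_i y_{i+1} − x_{i+1} y_i) is linear in k.
With k=0 it equals 174; the coefficient of k is 8 (from the two edges through A).
So 8·k + 174 = 2·79 = 158 ⇒ k = -2.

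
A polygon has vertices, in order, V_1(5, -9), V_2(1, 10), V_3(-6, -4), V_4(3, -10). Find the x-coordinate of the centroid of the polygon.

Apply the shoelace (surveyor's) formula. First the cross-terms c_i = x_i·y_{i+1} − x_{i+1}·y_i:
  59, 56, 72, 23  ⇒  2A = 210, A = 105.
Then Σ (x_i + x_{i+1})·c_i = 42, so x̄ = 42 / (6·105) = 1/15.

1/15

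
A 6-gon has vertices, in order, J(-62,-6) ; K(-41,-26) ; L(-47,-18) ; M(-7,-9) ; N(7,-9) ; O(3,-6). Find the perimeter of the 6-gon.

|JK| = √((21)² + (-20)²) = √841 = 29
|KL| = √((-6)² + (8)²) = √100 = 10
|LM| = √((40)² + (9)²) = √1681 = 41
|MN| = √((14)² + (0)²) = √196 = 14
|NO| = √((-4)² + (3)²) = √25 = 5
|OJ| = √((-65)² + (0)²) = √4225 = 65
Perimeter = 29 + 10 + 41 + 14 + 5 + 65 = 164.

164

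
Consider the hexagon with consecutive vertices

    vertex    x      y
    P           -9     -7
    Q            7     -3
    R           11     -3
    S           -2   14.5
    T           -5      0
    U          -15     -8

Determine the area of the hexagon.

Apply Gauss's area formula: 2A = Σ (x_i·y_{i+1} − x_{i+1}·y_i), indices taken mod 6.
Σ = (76) + (12) + (153.5) + (72.5) + (40) + (33) = 387
Area = |Σ|/2 = 193.5.

193.5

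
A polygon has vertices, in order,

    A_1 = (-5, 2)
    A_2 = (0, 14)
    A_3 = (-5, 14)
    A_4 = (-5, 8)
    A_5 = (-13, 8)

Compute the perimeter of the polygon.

42

|A_1A_2| = √((5)² + (12)²) = √169 = 13
|A_2A_3| = √((-5)² + (0)²) = √25 = 5
|A_3A_4| = √((0)² + (-6)²) = √36 = 6
|A_4A_5| = √((-8)² + (0)²) = √64 = 8
|A_5A_1| = √((8)² + (-6)²) = √100 = 10
Perimeter = 13 + 5 + 6 + 8 + 10 = 42.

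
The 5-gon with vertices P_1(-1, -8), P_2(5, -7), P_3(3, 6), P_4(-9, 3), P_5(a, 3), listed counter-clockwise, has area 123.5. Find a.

-10

Write out the shoelace sum; only the two edges meeting at P_5 involve a:
2·Area = [((-9)·3 − a·3) + (a·(-8) − (-1)·3)] + 161
       = -11·a + 137 = 247
⇒ a = -10.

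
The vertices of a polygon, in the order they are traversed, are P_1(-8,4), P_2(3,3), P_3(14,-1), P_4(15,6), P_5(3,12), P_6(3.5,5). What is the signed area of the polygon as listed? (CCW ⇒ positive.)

Apply the shoelace formula: 2A = Σ (x_i·y_{i+1} − x_{i+1}·y_i), indices taken mod 6.
P_1→P_2: (-8)(3) − (3)(4) = -36
P_2→P_3: (3)(-1) − (14)(3) = -45
P_3→P_4: (14)(6) − (15)(-1) = 99
P_4→P_5: (15)(12) − (3)(6) = 162
P_5→P_6: (3)(5) − (3.5)(12) = -27
P_6→P_1: (3.5)(4) − (-8)(5) = 54
Σ = 207
Signed area = Σ/2 = 103.5 (positive ⇒ counter-clockwise traversal).

103.5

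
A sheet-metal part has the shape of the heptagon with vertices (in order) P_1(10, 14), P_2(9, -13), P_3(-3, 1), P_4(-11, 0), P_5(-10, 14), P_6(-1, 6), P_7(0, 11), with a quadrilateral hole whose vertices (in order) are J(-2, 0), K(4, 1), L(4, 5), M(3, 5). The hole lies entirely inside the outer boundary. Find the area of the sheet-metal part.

283.5

Outer boundary:
Apply the shoelace formula: 2A = Σ (x_i·y_{i+1} − x_{i+1}·y_i), indices taken mod 7.
Cross-terms: -256, -30, 11, -154, -46, -11, -110  ⇒  Σ = -596
Area = |Σ|/2 = 298.
Hole:
Apply Gauss's area formula: 2A = Σ (x_i·y_{i+1} − x_{i+1}·y_i), indices taken mod 4.
Σ = (-2) + (16) + (5) + (10) = 29
Area = |Σ|/2 = 14.5.
Net area = 298 − 14.5 = 283.5.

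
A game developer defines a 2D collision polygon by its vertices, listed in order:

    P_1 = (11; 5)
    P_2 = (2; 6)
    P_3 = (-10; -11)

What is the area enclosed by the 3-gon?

Σ = (56) + (38) + (71) = 165
Area = |Σ|/2 = 82.5.

82.5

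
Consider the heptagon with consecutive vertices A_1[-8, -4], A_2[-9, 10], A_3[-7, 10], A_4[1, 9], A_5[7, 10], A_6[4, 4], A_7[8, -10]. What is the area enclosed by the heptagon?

229

Σ = (-116) + (-20) + (-73) + (-53) + (-12) + (-72) + (-112) = -458
Area = |Σ|/2 = 229.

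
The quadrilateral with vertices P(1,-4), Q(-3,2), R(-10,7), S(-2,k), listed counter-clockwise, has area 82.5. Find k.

-14

Write out the shoelace sum; only the two edges meeting at S involve k:
2·Area = [((-10)·k − (-2)·7) + ((-2)·(-4) − 1·k)] + -11
       = -11·k + 11 = 165
⇒ k = -14.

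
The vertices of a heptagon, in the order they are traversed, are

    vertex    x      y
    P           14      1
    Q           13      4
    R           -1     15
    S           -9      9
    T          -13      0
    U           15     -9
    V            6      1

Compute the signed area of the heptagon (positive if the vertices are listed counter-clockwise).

Apply Gauss's area formula: 2A = Σ (x_i·y_{i+1} − x_{i+1}·y_i), indices taken mod 7.
Σ = (43) + (199) + (126) + (117) + (117) + (69) + (-8) = 663
Signed area = Σ/2 = 331.5 (positive ⇒ counter-clockwise traversal).

331.5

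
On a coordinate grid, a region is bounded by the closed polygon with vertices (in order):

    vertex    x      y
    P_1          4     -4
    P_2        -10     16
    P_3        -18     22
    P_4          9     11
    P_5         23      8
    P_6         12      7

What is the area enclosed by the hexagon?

248

Apply the shoelace formula: 2A = Σ (x_i·y_{i+1} − x_{i+1}·y_i), indices taken mod 6.
Cross-terms: 24, 68, -396, -181, 65, -76  ⇒  Σ = -496
Area = |Σ|/2 = 248.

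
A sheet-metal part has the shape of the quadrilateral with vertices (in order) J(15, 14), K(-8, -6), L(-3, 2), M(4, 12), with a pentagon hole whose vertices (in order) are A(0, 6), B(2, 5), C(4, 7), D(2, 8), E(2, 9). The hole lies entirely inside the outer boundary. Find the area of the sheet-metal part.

Outer boundary:
Apply the shoelace (surveyor's) formula: 2A = Σ (x_i·y_{i+1} − x_{i+1}·y_i), indices taken mod 4.
Cross-terms: 22, -34, -44, -124  ⇒  Σ = -180
Area = |Σ|/2 = 90.
Hole:
Apply the shoelace (surveyor's) formula: 2A = Σ (x_i·y_{i+1} − x_{i+1}·y_i), indices taken mod 5.
A→B: (0)(5) − (2)(6) = -12
B→C: (2)(7) − (4)(5) = -6
C→D: (4)(8) − (2)(7) = 18
D→E: (2)(9) − (2)(8) = 2
E→A: (2)(6) − (0)(9) = 12
Σ = 14
Area = |Σ|/2 = 7.
Net area = 90 − 7 = 83.

83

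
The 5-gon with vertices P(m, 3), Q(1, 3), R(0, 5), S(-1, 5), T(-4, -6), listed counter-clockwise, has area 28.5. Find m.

4

Write out the shoelace sum; only the two edges meeting at P involve m:
2·Area = [((-4)·3 − m·(-6)) + (m·3 − 1·3)] + 36
       = 9·m + 21 = 57
⇒ m = 4.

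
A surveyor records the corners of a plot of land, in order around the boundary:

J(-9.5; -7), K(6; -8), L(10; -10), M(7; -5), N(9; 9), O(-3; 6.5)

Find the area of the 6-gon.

217.125

Cross-terms: 118, 20, 20, 108, 85.5, 82.75  ⇒  Σ = 434.25
Area = |Σ|/2 = 217.125.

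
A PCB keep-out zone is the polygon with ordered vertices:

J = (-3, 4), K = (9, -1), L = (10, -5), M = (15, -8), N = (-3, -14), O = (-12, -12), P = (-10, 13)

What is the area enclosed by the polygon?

Apply the shoelace formula: 2A = Σ (x_i·y_{i+1} − x_{i+1}·y_i), indices taken mod 7.
Cross-terms: -33, -35, -5, -234, -132, -276, -1  ⇒  Σ = -716
Area = |Σ|/2 = 358.

358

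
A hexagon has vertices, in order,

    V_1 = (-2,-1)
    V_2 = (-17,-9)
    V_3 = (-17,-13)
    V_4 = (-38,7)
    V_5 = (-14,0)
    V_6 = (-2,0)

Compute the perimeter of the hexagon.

|V_1V_2| = √((-15)² + (-8)²) = √289 = 17
|V_2V_3| = √((0)² + (-4)²) = √16 = 4
|V_3V_4| = √((-21)² + (20)²) = √841 = 29
|V_4V_5| = √((24)² + (-7)²) = √625 = 25
|V_5V_6| = √((12)² + (0)²) = √144 = 12
|V_6V_1| = √((0)² + (-1)²) = √1 = 1
Perimeter = 17 + 4 + 29 + 25 + 12 + 1 = 88.

88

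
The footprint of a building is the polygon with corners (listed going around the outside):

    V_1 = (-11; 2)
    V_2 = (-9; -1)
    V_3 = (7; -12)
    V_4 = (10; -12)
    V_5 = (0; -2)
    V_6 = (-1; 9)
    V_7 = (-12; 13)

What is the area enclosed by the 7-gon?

V_1→V_2: (-11)(-1) − (-9)(2) = 29
V_2→V_3: (-9)(-12) − (7)(-1) = 115
V_3→V_4: (7)(-12) − (10)(-12) = 36
V_4→V_5: (10)(-2) − (0)(-12) = -20
V_5→V_6: (0)(9) − (-1)(-2) = -2
V_6→V_7: (-1)(13) − (-12)(9) = 95
V_7→V_1: (-12)(2) − (-11)(13) = 119
Σ = 372
Area = |Σ|/2 = 186.

186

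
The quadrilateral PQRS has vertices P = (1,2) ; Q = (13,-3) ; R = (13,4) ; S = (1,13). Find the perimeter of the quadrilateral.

46

|PQ| = √((12)² + (-5)²) = √169 = 13
|QR| = √((0)² + (7)²) = √49 = 7
|RS| = √((-12)² + (9)²) = √225 = 15
|SP| = √((0)² + (-11)²) = √121 = 11
Perimeter = 13 + 7 + 15 + 11 = 46.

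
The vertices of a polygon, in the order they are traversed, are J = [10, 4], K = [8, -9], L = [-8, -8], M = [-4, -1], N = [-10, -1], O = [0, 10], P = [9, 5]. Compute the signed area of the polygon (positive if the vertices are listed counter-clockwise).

-246

Cross-terms: -122, -136, -24, -6, -100, -90, -14  ⇒  Σ = -492
Signed area = Σ/2 = -246 (negative ⇒ clockwise traversal).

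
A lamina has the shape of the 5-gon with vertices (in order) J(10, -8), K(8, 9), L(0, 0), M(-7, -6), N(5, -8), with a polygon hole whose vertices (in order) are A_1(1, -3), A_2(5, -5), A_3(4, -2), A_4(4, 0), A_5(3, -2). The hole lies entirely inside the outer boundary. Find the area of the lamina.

Outer boundary:
Apply Gauss's area formula: 2A = Σ (x_i·y_{i+1} − x_{i+1}·y_i), indices taken mod 5.
Cross-terms: 154, 0, 0, 86, 40  ⇒  Σ = 280
Area = |Σ|/2 = 140.
Hole:
Apply the surveyor's formula: 2A = Σ (x_i·y_{i+1} − x_{i+1}·y_i), indices taken mod 5.
A_1→A_2: (1)(-5) − (5)(-3) = 10
A_2→A_3: (5)(-2) − (4)(-5) = 10
A_3→A_4: (4)(0) − (4)(-2) = 8
A_4→A_5: (4)(-2) − (3)(0) = -8
A_5→A_1: (3)(-3) − (1)(-2) = -7
Σ = 13
Area = |Σ|/2 = 6.5.
Net area = 140 − 6.5 = 133.5.

133.5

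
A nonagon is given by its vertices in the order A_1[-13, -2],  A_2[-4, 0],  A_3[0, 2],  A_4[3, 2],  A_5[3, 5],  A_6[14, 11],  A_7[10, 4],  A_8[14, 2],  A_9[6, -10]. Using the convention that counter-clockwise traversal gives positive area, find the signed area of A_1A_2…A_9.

Apply the shoelace (surveyor's) formula: 2A = Σ (x_i·y_{i+1} − x_{i+1}·y_i), indices taken mod 9.
Cross-terms: -8, -8, -6, 9, -37, -54, -36, -152, -142  ⇒  Σ = -434
Signed area = Σ/2 = -217 (negative ⇒ clockwise traversal).

-217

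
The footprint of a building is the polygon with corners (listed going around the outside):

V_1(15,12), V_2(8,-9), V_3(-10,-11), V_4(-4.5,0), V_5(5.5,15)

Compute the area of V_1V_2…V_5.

Cross-terms: -231, -178, -49.5, -67.5, -159  ⇒  Σ = -685
Area = |Σ|/2 = 342.5.

342.5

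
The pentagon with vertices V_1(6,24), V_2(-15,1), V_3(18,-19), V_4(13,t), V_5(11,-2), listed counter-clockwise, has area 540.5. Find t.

-7

The doubled signed area Σ (x_i y_{i+1} − x_{i+1} y_i) is linear in t.
With t=0 it equals 1130; the coefficient of t is 7 (from the two edges through V_4).
So 7·t + 1130 = 2·540.5 = 1081 ⇒ t = -7.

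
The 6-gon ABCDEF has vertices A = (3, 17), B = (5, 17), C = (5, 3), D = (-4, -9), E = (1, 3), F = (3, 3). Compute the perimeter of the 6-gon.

|AB| = √((2)² + (0)²) = √4 = 2
|BC| = √((0)² + (-14)²) = √196 = 14
|CD| = √((-9)² + (-12)²) = √225 = 15
|DE| = √((5)² + (12)²) = √169 = 13
|EF| = √((2)² + (0)²) = √4 = 2
|FA| = √((0)² + (14)²) = √196 = 14
Perimeter = 2 + 14 + 15 + 13 + 2 + 14 = 60.

60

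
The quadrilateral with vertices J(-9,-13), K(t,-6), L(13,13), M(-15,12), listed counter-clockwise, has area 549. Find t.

12

Write out the shoelace sum; only the two edges meeting at K involve t:
2·Area = [((-9)·(-6) − t·(-13)) + (t·13 − 13·(-6))] + 654
       = 26·t + 786 = 1098
⇒ t = 12.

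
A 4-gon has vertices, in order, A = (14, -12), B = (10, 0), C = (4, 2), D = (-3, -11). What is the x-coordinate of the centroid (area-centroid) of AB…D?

Apply Gauss's area formula. First the cross-terms c_i = x_i·y_{i+1} − x_{i+1}·y_i:
  120, 20, -38, 190  ⇒  2A = 292, A = 146.
Then Σ (x_i + x_{i+1})·c_i = 5212, so x̄ = 5212 / (6·146) = 1303/219.

1303/219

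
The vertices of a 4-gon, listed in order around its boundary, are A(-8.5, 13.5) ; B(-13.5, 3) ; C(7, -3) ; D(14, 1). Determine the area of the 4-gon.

Apply the surveyor's formula: 2A = Σ (x_i·y_{i+1} − x_{i+1}·y_i), indices taken mod 4.
A→B: (-8.5)(3) − (-13.5)(13.5) = 156.75
B→C: (-13.5)(-3) − (7)(3) = 19.5
C→D: (7)(1) − (14)(-3) = 49
D→A: (14)(13.5) − (-8.5)(1) = 197.5
Σ = 422.75
Area = |Σ|/2 = 211.375.

211.375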